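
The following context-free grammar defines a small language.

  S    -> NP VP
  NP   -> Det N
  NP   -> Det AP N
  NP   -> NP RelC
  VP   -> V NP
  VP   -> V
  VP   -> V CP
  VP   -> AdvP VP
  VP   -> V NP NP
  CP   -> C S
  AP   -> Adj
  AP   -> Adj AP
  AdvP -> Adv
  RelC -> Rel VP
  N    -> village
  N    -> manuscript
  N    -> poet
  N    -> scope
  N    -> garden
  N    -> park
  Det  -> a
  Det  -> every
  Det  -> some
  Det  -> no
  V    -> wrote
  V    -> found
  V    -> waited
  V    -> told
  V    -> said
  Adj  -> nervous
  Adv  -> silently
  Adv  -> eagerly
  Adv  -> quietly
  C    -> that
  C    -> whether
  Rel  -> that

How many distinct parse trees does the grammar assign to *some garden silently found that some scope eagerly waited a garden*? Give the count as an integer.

1

[S [NP [Det some] [N garden]] [VP [AdvP [Adv silently]] [VP [V found] [CP [C that] [S [NP [Det some] [N scope]] [VP [AdvP [Adv eagerly]] [VP [V waited] [NP [Det a] [N garden]]]]]]]]]
No rule offers an alternative attachment or grouping for any span, so this is the only derivation.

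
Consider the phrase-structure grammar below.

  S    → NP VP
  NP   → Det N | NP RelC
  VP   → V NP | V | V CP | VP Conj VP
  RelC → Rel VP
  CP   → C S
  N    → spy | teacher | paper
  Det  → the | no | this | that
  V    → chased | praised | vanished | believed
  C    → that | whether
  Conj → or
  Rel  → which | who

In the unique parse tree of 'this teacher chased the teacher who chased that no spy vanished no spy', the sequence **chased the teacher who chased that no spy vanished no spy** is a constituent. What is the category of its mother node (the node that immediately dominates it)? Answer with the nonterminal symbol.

[S [NP [Det this] [N teacher]] [VP [V chased] [NP [NP [Det the] [N teacher]] [RelC [Rel who] [VP [V chased] [CP [C that] [S [NP [Det no] [N spy]] [VP [V vanished] [NP [Det no] [N spy]]]]]]]]]]
The span 'chased the teacher who chased that no spy vanished no spy' is the VP node built by VP → V NP.
Its mother is the S built by S → NP VP.

S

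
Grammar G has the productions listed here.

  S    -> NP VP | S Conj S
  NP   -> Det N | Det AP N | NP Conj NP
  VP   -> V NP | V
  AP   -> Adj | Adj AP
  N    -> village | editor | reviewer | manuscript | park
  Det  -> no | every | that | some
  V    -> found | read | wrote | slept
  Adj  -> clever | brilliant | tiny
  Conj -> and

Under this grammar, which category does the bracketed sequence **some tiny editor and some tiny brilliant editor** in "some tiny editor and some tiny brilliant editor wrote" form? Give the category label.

NP

[S [NP [NP [Det some] [AP [Adj tiny]] [N editor]] [Conj and] [NP [Det some] [AP [Adj tiny] [AP [Adj brilliant]]] [N editor]]] [VP [V wrote]]]
The span 'some tiny editor and some tiny brilliant editor' is the NP node built by NP → NP Conj NP.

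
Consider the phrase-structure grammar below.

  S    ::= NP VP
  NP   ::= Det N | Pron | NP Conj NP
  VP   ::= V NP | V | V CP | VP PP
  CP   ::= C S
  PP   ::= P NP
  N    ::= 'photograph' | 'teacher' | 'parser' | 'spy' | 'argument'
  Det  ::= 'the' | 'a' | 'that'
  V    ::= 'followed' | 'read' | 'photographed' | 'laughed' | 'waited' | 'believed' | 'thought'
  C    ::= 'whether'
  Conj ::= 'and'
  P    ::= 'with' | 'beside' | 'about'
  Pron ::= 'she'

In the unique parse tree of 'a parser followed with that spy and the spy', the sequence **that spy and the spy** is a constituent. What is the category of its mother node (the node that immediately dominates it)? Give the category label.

S
  NP
    Det: a
    N: parser
  VP
    VP
      V: followed
    PP
      P: with
      NP
        NP
          Det: that
          N: spy
        Conj: and
        NP
          Det: the
          N: spy
The span 'that spy and the spy' is the NP node built by NP → NP Conj NP.
Its mother is the PP built by PP → P NP.

PP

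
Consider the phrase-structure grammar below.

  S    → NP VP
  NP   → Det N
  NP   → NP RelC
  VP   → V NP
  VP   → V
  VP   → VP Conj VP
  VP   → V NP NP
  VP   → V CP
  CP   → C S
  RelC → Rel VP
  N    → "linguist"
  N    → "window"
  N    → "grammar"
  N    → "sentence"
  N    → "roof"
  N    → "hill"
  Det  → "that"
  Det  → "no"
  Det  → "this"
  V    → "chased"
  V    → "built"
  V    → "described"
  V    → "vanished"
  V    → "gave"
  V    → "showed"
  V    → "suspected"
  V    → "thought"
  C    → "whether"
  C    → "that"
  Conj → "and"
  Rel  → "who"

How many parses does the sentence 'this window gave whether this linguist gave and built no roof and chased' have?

Two of the 5 distinct bracketings:
[S [NP [Det this] [N window]] [VP [VP [V gave] [CP [C whether] [S [NP [Det this] [N linguist]] [VP [V gave]]]]] [Conj and] [VP [VP [V built] [NP [Det no] [N roof]]] [Conj and] [VP [V chased]]]]]
[S [NP [Det this] [N window]] [VP [VP [VP [V gave] [CP [C whether] [S [NP [Det this] [N linguist]] [VP [V gave]]]]] [Conj and] [VP [V built] [NP [Det no] [N roof]]]] [Conj and] [VP [V chased]]]]
The trees differ in how a recursive rule is bracketed over the same span.

5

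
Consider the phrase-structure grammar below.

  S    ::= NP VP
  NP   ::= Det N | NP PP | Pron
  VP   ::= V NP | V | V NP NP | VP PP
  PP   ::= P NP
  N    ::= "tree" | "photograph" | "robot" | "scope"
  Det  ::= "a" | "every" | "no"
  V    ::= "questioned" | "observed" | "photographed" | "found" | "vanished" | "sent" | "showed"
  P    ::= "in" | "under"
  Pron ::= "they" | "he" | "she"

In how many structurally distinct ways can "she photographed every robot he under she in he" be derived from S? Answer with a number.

5

Two of the 5 distinct bracketings:
[S [NP [Pron she]] [VP [V photographed] [NP [Det every] [N robot]] [NP [NP [Pron he]] [PP [P under] [NP [NP [Pron she]] [PP [P in] [NP [Pron he]]]]]]]]
[S [NP [Pron she]] [VP [V photographed] [NP [Det every] [N robot]] [NP [NP [NP [Pron he]] [PP [P under] [NP [Pron she]]]] [PP [P in] [NP [Pron he]]]]]]
The trees differ in how a recursive rule is bracketed over the same span.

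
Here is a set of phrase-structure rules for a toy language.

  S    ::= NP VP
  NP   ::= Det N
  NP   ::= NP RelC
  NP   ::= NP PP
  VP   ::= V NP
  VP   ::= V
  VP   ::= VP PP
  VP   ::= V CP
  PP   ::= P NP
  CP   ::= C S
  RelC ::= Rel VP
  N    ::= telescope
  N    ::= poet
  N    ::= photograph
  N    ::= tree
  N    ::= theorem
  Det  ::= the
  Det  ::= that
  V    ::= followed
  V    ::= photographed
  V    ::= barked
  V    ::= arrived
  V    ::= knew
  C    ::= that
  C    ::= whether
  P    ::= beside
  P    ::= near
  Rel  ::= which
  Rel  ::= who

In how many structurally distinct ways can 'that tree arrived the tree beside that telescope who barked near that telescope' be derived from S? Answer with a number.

10

Two of the 10 distinct bracketings:
[S [NP [Det that] [N tree]] [VP [V arrived] [NP [NP [NP [Det the] [N tree]] [PP [P beside] [NP [Det that] [N telescope]]]] [RelC [Rel who] [VP [VP [V barked]] [PP [P near] [NP [Det that] [N telescope]]]]]]]]
[S [NP [Det that] [N tree]] [VP [V arrived] [NP [NP [Det the] [N tree]] [PP [P beside] [NP [NP [Det that] [N telescope]] [RelC [Rel who] [VP [VP [V barked]] [PP [P near] [NP [Det that] [N telescope]]]]]]]]]]
The trees differ in how a recursive rule is bracketed over the same span.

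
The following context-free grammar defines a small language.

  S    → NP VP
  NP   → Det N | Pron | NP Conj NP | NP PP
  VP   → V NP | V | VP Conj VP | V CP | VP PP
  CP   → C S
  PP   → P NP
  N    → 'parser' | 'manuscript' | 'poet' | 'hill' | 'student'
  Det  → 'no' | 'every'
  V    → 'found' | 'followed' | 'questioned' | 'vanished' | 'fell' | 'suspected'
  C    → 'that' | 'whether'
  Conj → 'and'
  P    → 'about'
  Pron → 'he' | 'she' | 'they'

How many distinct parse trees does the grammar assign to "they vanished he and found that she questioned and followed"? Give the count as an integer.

3

Two of the 3 distinct bracketings:
[S [NP [Pron they]] [VP [VP [V vanished] [NP [Pron he]]] [Conj and] [VP [VP [V found] [CP [C that] [S [NP [Pron she]] [VP [V questioned]]]]] [Conj and] [VP [V followed]]]]]
[S [NP [Pron they]] [VP [VP [V vanished] [NP [Pron he]]] [Conj and] [VP [V found] [CP [C that] [S [NP [Pron she]] [VP [VP [V questioned]] [Conj and] [VP [V followed]]]]]]]]
The trees differ in how a recursive rule is bracketed over the same span.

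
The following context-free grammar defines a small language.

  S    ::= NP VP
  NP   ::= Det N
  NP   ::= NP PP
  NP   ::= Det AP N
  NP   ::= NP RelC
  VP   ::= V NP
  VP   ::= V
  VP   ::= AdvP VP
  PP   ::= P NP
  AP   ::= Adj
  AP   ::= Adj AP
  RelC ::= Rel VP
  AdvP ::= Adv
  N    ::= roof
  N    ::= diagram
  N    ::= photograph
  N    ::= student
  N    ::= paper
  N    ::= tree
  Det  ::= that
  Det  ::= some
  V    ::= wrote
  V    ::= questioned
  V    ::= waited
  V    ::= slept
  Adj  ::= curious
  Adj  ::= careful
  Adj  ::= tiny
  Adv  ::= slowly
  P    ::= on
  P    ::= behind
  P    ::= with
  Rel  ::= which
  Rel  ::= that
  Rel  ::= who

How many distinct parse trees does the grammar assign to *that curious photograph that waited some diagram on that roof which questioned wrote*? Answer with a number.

5

Two of the 5 distinct bracketings:
[S [NP [NP [NP [Det that] [AP [Adj curious]] [N photograph]] [RelC [Rel that] [VP [V waited] [NP [Det some] [N diagram]]]]] [PP [P on] [NP [NP [Det that] [N roof]] [RelC [Rel which] [VP [V questioned]]]]]] [VP [V wrote]]]
[S [NP [NP [Det that] [AP [Adj curious]] [N photograph]] [RelC [Rel that] [VP [V waited] [NP [NP [Det some] [N diagram]] [PP [P on] [NP [NP [Det that] [N roof]] [RelC [Rel which] [VP [V questioned]]]]]]]]] [VP [V wrote]]]
The trees differ in how a recursive rule is bracketed over the same span.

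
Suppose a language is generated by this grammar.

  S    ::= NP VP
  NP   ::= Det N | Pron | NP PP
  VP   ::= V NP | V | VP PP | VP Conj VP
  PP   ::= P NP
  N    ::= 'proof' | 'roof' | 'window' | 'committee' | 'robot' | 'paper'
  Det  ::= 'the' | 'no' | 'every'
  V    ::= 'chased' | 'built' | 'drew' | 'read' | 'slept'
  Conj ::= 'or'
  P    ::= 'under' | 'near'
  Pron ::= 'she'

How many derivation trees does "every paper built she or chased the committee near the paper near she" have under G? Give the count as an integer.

Two of the 9 distinct bracketings:
[S [NP [Det every] [N paper]] [VP [VP [VP [V built] [NP [Pron she]]] [Conj or] [VP [V chased] [NP [Det the] [N committee]]]] [PP [P near] [NP [NP [Det the] [N paper]] [PP [P near] [NP [Pron she]]]]]]]
[S [NP [Det every] [N paper]] [VP [VP [VP [VP [V built] [NP [Pron she]]] [Conj or] [VP [V chased] [NP [Det the] [N committee]]]] [PP [P near] [NP [Det the] [N paper]]]] [PP [P near] [NP [Pron she]]]]]
The difference turns on whether NP → NP PP is used at the relevant span, versus an alternative expansion of NP.

9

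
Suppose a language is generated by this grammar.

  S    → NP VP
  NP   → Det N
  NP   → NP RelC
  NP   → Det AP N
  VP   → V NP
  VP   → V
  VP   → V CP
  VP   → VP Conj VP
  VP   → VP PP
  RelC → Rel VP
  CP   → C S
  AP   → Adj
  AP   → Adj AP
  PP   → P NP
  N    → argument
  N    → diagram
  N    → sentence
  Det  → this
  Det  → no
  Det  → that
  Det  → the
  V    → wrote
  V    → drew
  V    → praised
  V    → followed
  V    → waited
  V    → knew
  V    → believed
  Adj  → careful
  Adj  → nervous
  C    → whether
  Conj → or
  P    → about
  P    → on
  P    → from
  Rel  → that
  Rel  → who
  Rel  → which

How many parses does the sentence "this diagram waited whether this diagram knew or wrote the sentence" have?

The two bracketings:
[S [NP [Det this] [N diagram]] [VP [V waited] [CP [C whether] [S [NP [Det this] [N diagram]] [VP [VP [V knew]] [Conj or] [VP [V wrote] [NP [Det the] [N sentence]]]]]]]]
[S [NP [Det this] [N diagram]] [VP [VP [V waited] [CP [C whether] [S [NP [Det this] [N diagram]] [VP [V knew]]]]] [Conj or] [VP [V wrote] [NP [Det the] [N sentence]]]]]
The trees differ in how a recursive rule is bracketed over the same span.

2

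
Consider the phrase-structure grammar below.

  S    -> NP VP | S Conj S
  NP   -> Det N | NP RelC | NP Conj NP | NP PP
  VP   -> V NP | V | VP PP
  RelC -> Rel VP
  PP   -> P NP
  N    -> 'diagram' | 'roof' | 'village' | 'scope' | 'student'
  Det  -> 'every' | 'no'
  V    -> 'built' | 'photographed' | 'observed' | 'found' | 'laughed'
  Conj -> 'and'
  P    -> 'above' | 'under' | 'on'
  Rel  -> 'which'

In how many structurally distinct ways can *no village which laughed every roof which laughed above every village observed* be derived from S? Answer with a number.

Two of the 6 distinct bracketings:
[S [NP [NP [Det no] [N village]] [RelC [Rel which] [VP [V laughed] [NP [NP [Det every] [N roof]] [RelC [Rel which] [VP [VP [V laughed]] [PP [P above] [NP [Det every] [N village]]]]]]]]] [VP [V observed]]]
[S [NP [NP [Det no] [N village]] [RelC [Rel which] [VP [V laughed] [NP [NP [NP [Det every] [N roof]] [RelC [Rel which] [VP [V laughed]]]] [PP [P above] [NP [Det every] [N village]]]]]]] [VP [V observed]]]
The difference turns on whether NP → NP PP is used at the relevant span, versus an alternative expansion of NP.

6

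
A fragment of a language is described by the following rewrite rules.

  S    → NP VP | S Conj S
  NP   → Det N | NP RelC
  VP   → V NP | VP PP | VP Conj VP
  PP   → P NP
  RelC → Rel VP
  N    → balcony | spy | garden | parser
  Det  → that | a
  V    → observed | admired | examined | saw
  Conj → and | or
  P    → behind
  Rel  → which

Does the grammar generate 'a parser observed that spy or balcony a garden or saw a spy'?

A Conj word can never sit immediately before an N word in any string this grammar generates, so the substring 'or balcony' rules out a derivation.

Ungrammatical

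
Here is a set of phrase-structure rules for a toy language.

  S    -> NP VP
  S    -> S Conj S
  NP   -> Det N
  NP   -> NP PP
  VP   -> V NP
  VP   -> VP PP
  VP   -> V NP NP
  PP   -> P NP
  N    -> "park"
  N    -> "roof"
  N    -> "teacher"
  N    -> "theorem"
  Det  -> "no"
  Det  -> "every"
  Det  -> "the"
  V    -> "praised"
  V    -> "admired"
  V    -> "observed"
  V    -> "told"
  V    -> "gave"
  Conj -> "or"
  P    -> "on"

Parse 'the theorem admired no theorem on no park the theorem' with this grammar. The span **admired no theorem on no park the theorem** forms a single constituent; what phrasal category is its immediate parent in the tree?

S
  NP
    Det: the
    N: theorem
  VP
    V: admired
    NP
      NP
        Det: no
        N: theorem
      PP
        P: on
        NP
          Det: no
          N: park
    NP
      Det: the
      N: theorem
The span 'admired no theorem on no park the theorem' is the VP node built by VP → V NP NP.
Its mother is the S built by S → NP VP.

S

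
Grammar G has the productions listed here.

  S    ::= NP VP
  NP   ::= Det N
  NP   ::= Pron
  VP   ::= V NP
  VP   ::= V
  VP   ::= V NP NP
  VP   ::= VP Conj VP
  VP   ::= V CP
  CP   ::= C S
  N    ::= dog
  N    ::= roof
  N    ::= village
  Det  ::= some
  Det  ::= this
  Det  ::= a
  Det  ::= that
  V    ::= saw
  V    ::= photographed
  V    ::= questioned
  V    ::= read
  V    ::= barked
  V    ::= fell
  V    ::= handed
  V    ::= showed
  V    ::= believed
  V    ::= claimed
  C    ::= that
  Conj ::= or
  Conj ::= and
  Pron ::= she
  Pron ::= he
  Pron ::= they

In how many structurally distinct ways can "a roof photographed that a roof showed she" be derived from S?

[S [NP [Det a] [N roof]] [VP [V photographed] [CP [C that] [S [NP [Det a] [N roof]] [VP [V showed] [NP [Pron she]]]]]]]
No rule offers an alternative attachment or grouping for any span, so this is the only derivation.

1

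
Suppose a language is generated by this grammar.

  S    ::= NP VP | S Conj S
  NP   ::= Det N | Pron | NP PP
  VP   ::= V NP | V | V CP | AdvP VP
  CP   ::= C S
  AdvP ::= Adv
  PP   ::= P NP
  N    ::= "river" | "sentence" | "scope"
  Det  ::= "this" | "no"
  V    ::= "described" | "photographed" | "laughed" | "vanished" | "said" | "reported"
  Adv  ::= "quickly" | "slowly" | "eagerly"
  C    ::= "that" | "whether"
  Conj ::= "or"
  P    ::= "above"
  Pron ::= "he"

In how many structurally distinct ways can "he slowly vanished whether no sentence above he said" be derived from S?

[S [NP [Pron he]] [VP [AdvP [Adv slowly]] [VP [V vanished] [CP [C whether] [S [NP [NP [Det no] [N sentence]] [PP [P above] [NP [Pron he]]]] [VP [V said]]]]]]]
No rule offers an alternative attachment or grouping for any span, so this is the only derivation.

1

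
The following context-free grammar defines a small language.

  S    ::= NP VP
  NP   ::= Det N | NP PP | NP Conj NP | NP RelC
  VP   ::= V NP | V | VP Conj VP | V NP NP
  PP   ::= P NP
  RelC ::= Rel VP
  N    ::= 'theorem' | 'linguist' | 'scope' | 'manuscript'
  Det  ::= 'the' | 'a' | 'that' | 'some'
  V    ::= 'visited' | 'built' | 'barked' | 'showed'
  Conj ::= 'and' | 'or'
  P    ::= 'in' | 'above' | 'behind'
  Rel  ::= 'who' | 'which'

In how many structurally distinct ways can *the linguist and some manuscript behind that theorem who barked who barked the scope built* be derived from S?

9

Two of the 9 distinct bracketings:
[S [NP [NP [NP [Det the] [N linguist]] [Conj and] [NP [Det some] [N manuscript]]] [PP [P behind] [NP [NP [NP [Det that] [N theorem]] [RelC [Rel who] [VP [V barked]]]] [RelC [Rel who] [VP [V barked] [NP [Det the] [N scope]]]]]]] [VP [V built]]]
[S [NP [NP [Det the] [N linguist]] [Conj and] [NP [NP [Det some] [N manuscript]] [PP [P behind] [NP [NP [NP [Det that] [N theorem]] [RelC [Rel who] [VP [V barked]]]] [RelC [Rel who] [VP [V barked] [NP [Det the] [N scope]]]]]]]] [VP [V built]]]
The trees differ in how a recursive rule is bracketed over the same span.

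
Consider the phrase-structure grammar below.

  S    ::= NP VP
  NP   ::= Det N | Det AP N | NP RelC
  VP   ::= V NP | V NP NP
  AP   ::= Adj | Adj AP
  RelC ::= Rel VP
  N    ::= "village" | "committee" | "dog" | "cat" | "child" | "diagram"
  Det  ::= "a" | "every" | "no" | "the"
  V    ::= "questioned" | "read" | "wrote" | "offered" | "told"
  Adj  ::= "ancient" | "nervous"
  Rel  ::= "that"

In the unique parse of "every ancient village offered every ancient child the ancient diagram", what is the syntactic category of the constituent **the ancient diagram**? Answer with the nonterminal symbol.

S
  NP
    Det: every
    AP
      Adj: ancient
    N: village
  VP
    V: offered
    NP
      Det: every
      AP
        Adj: ancient
      N: child
    NP
      Det: the
      AP
        Adj: ancient
      N: diagram
The span 'the ancient diagram' is the NP node built by NP → Det AP N.

NP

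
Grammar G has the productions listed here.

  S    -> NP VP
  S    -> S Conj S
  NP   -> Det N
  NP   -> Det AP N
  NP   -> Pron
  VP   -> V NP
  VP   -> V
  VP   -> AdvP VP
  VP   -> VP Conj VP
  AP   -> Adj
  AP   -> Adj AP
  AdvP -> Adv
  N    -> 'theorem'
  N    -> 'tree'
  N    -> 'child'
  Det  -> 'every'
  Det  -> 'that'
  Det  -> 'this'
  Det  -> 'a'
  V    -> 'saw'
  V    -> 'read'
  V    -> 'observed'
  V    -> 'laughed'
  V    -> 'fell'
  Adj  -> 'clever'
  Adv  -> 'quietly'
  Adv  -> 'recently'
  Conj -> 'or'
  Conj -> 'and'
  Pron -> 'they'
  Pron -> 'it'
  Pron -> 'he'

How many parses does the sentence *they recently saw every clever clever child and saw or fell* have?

Two of the 5 distinct bracketings:
[S [NP [Pron they]] [VP [AdvP [Adv recently]] [VP [VP [V saw] [NP [Det every] [AP [Adj clever] [AP [Adj clever]]] [N child]]] [Conj and] [VP [VP [V saw]] [Conj or] [VP [V fell]]]]]]
[S [NP [Pron they]] [VP [AdvP [Adv recently]] [VP [VP [VP [V saw] [NP [Det every] [AP [Adj clever] [AP [Adj clever]]] [N child]]] [Conj and] [VP [V saw]]] [Conj or] [VP [V fell]]]]]
The trees differ in how a recursive rule is bracketed over the same span.

5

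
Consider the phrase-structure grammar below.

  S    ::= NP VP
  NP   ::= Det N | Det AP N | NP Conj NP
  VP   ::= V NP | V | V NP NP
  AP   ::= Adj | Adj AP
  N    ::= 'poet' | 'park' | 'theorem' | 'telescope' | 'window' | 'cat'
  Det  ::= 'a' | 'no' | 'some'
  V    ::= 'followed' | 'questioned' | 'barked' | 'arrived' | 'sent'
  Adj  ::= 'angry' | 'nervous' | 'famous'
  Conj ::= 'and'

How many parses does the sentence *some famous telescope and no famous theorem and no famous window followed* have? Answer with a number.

2

The two bracketings:
[S [NP [NP [Det some] [AP [Adj famous]] [N telescope]] [Conj and] [NP [NP [Det no] [AP [Adj famous]] [N theorem]] [Conj and] [NP [Det no] [AP [Adj famous]] [N window]]]] [VP [V followed]]]
[S [NP [NP [NP [Det some] [AP [Adj famous]] [N telescope]] [Conj and] [NP [Det no] [AP [Adj famous]] [N theorem]]] [Conj and] [NP [Det no] [AP [Adj famous]] [N window]]] [VP [V followed]]]
The trees differ in how a recursive rule is bracketed over the same span.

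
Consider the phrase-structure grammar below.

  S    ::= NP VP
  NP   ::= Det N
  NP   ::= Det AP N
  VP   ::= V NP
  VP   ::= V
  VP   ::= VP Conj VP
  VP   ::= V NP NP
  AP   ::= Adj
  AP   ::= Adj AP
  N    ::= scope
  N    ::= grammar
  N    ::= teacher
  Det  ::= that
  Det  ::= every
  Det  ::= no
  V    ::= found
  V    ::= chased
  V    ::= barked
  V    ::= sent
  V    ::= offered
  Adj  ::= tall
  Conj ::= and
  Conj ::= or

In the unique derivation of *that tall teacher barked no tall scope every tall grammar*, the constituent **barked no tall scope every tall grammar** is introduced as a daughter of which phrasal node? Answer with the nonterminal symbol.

[S [NP [Det that] [AP [Adj tall]] [N teacher]] [VP [V barked] [NP [Det no] [AP [Adj tall]] [N scope]] [NP [Det every] [AP [Adj tall]] [N grammar]]]]
The span 'barked no tall scope every tall grammar' is the VP node built by VP → V NP NP.
Its mother is the S built by S → NP VP.

S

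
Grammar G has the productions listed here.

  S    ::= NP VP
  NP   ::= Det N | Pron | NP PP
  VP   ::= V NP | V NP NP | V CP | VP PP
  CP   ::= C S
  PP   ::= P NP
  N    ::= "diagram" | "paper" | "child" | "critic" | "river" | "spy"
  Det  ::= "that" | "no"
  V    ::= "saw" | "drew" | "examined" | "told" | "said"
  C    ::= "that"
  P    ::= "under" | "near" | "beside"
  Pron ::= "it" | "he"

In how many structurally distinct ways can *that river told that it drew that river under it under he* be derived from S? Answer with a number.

9

Two of the 9 distinct bracketings:
[S [NP [Det that] [N river]] [VP [V told] [CP [C that] [S [NP [Pron it]] [VP [V drew] [NP [NP [Det that] [N river]] [PP [P under] [NP [NP [Pron it]] [PP [P under] [NP [Pron he]]]]]]]]]]]
[S [NP [Det that] [N river]] [VP [V told] [CP [C that] [S [NP [Pron it]] [VP [V drew] [NP [NP [NP [Det that] [N river]] [PP [P under] [NP [Pron it]]]] [PP [P under] [NP [Pron he]]]]]]]]]
The trees differ in how a recursive rule is bracketed over the same span.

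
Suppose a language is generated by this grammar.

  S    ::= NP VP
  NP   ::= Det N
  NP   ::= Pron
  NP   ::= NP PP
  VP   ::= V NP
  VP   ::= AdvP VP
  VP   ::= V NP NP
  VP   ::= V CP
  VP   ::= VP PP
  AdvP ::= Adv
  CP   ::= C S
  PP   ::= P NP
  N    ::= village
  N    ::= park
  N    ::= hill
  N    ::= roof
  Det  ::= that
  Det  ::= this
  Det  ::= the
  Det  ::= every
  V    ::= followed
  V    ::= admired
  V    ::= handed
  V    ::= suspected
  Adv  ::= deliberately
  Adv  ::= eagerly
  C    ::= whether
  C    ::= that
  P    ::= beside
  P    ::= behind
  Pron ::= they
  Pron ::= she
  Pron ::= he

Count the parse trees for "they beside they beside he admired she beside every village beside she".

Two of the 10 distinct bracketings:
[S [NP [NP [Pron they]] [PP [P beside] [NP [NP [Pron they]] [PP [P beside] [NP [Pron he]]]]]] [VP [V admired] [NP [NP [Pron she]] [PP [P beside] [NP [NP [Det every] [N village]] [PP [P beside] [NP [Pron she]]]]]]]]
[S [NP [NP [Pron they]] [PP [P beside] [NP [NP [Pron they]] [PP [P beside] [NP [Pron he]]]]]] [VP [V admired] [NP [NP [NP [Pron she]] [PP [P beside] [NP [Det every] [N village]]]] [PP [P beside] [NP [Pron she]]]]]]
The trees differ in how a recursive rule is bracketed over the same span.

10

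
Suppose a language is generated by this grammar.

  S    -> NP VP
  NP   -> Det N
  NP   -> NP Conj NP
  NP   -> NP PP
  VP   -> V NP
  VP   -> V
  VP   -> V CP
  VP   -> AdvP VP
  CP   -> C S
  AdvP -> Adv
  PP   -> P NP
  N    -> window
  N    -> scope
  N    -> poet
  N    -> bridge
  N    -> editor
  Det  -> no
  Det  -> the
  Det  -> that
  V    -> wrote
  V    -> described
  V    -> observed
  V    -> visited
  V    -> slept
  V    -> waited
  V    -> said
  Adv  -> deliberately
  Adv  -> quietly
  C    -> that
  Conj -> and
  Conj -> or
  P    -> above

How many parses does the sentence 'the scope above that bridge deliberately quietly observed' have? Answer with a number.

1

[S [NP [NP [Det the] [N scope]] [PP [P above] [NP [Det that] [N bridge]]]] [VP [AdvP [Adv deliberately]] [VP [AdvP [Adv quietly]] [VP [V observed]]]]]
No rule offers an alternative attachment or grouping for any span, so this is the only derivation.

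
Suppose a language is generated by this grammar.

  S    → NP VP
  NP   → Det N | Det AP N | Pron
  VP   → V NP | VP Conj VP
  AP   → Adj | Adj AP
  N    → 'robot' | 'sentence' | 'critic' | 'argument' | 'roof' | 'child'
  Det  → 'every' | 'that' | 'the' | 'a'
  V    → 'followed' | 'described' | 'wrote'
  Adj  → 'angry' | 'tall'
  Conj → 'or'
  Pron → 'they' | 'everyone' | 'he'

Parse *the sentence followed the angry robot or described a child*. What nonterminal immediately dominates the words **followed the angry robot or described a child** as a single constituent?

S
  NP
    Det: the
    N: sentence
  VP
    VP
      V: followed
      NP
        Det: the
        AP
          Adj: angry
        N: robot
    Conj: or
    VP
      V: described
      NP
        Det: a
        N: child
The span 'followed the angry robot or described a child' is the VP node built by VP → VP Conj VP.

VP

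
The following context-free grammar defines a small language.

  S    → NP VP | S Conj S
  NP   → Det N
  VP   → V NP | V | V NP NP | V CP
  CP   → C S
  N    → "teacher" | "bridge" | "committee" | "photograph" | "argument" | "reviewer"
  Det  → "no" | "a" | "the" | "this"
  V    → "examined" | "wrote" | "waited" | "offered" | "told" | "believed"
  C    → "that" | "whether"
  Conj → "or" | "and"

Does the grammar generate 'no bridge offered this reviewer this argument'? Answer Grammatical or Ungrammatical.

[S [NP [Det no] [N bridge]] [VP [V offered] [NP [Det this] [N reviewer]] [NP [Det this] [N argument]]]]
Every word is introduced by a lexical rule and the phrasal rules combine the resulting categories into a single S.

Grammatical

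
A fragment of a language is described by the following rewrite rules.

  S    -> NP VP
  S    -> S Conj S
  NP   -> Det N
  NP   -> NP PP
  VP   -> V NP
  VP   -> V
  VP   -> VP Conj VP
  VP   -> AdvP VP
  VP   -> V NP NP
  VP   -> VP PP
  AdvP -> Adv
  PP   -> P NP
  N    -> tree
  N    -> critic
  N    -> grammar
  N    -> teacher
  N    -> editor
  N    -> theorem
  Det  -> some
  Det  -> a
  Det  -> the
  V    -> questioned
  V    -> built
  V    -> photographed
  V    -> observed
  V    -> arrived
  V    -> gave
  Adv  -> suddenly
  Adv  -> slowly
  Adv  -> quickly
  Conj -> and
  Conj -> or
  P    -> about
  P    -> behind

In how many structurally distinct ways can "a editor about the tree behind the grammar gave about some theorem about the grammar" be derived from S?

Two of the 4 distinct bracketings:
[S [NP [NP [Det a] [N editor]] [PP [P about] [NP [NP [Det the] [N tree]] [PP [P behind] [NP [Det the] [N grammar]]]]]] [VP [VP [V gave]] [PP [P about] [NP [NP [Det some] [N theorem]] [PP [P about] [NP [Det the] [N grammar]]]]]]]
[S [NP [NP [Det a] [N editor]] [PP [P about] [NP [NP [Det the] [N tree]] [PP [P behind] [NP [Det the] [N grammar]]]]]] [VP [VP [VP [V gave]] [PP [P about] [NP [Det some] [N theorem]]]] [PP [P about] [NP [Det the] [N grammar]]]]]
The trees differ in how a recursive rule is bracketed over the same span.

4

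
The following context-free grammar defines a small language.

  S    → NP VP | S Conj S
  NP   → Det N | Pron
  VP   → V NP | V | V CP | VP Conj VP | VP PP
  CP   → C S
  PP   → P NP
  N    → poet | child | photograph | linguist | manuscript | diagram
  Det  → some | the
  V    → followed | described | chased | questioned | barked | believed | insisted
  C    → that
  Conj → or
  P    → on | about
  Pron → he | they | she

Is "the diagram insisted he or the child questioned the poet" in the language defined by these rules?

[S [S [NP [Det the] [N diagram]] [VP [V insisted] [NP [Pron he]]]] [Conj or] [S [NP [Det the] [N child]] [VP [V questioned] [NP [Det the] [N poet]]]]]
Every word is introduced by a lexical rule and the phrasal rules combine the resulting categories into a single S.

Grammatical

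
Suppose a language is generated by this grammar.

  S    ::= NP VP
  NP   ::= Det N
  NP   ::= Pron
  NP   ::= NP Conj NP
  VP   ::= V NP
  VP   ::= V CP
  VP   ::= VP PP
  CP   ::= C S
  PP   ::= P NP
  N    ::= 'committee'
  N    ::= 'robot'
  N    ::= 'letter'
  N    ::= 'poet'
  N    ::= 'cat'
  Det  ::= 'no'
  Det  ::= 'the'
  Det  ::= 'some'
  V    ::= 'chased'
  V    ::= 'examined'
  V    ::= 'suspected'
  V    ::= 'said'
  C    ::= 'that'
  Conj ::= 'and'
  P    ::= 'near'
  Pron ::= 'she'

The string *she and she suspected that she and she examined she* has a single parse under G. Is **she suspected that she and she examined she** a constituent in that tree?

No

[S [NP [NP [Pron she]] [Conj and] [NP [Pron she]]] [VP [V suspected] [CP [C that] [S [NP [NP [Pron she]] [Conj and] [NP [Pron she]]] [VP [V examined] [NP [Pron she]]]]]]]
The smallest constituent containing 'she suspected that she and she examined she' is the S spanning 'she and she suspected that she and she examined she'; no single node in the tree dominates exactly the given words.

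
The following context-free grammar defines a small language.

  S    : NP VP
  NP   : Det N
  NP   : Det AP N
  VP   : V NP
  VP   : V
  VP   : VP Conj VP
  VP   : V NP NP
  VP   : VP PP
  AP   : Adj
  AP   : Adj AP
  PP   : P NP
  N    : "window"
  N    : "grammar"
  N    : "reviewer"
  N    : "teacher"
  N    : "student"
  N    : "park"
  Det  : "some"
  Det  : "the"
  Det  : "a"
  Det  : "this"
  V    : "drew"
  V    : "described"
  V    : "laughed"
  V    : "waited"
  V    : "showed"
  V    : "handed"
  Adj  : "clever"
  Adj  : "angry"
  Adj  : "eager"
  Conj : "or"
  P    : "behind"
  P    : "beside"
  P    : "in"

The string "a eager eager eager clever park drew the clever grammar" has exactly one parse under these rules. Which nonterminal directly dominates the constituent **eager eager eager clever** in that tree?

NP

S
  NP
    Det: a
    AP
      Adj: eager
      AP
        Adj: eager
        AP
          Adj: eager
          AP
            Adj: clever
    N: park
  VP
    V: drew
    NP
      Det: the
      AP
        Adj: clever
      N: grammar
The span 'eager eager eager clever' is the AP node built by AP → Adj AP.
Its mother is the NP built by NP → Det AP N.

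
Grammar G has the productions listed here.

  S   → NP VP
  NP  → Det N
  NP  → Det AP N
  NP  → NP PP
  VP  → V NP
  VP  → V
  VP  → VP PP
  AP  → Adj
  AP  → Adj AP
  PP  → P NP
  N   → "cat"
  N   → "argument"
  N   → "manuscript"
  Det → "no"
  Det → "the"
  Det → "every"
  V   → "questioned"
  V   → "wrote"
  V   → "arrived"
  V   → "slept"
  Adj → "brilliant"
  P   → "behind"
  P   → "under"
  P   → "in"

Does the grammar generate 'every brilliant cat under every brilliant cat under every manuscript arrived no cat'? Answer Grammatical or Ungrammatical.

[S [NP [NP [Det every] [AP [Adj brilliant]] [N cat]] [PP [P under] [NP [NP [Det every] [AP [Adj brilliant]] [N cat]] [PP [P under] [NP [Det every] [N manuscript]]]]]] [VP [V arrived] [NP [Det no] [N cat]]]]
The bracketing above is licensed at every node by one of the given productions, with S at the root.

Grammatical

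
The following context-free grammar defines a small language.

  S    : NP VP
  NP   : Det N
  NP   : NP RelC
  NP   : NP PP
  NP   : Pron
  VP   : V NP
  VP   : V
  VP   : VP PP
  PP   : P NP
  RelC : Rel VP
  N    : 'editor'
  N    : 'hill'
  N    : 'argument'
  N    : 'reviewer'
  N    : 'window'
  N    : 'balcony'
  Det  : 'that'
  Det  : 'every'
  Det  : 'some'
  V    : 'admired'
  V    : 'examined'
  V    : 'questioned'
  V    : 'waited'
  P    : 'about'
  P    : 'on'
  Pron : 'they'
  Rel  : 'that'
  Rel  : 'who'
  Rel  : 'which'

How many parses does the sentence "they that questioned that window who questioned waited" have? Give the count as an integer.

2

The two bracketings:
[S [NP [NP [Pron they]] [RelC [Rel that] [VP [V questioned] [NP [NP [Det that] [N window]] [RelC [Rel who] [VP [V questioned]]]]]]] [VP [V waited]]]
[S [NP [NP [NP [Pron they]] [RelC [Rel that] [VP [V questioned] [NP [Det that] [N window]]]]] [RelC [Rel who] [VP [V questioned]]]] [VP [V waited]]]
The trees differ in how a recursive rule is bracketed over the same span.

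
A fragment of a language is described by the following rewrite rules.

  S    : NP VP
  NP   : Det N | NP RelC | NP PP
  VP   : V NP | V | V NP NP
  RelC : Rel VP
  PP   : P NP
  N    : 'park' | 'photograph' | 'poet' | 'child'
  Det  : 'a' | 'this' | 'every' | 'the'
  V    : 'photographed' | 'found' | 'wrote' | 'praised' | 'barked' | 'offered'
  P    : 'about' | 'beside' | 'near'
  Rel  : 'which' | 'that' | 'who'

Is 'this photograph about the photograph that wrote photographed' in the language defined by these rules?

S
  NP
    NP
      NP
        Det: this
        N: photograph
      PP
        P: about
        NP
          Det: the
          N: photograph
    RelC
      Rel: that
      VP
        V: wrote
  VP
    V: photographed
Each bracket corresponds to one application of a listed rule, so the string is derivable from S.

Grammatical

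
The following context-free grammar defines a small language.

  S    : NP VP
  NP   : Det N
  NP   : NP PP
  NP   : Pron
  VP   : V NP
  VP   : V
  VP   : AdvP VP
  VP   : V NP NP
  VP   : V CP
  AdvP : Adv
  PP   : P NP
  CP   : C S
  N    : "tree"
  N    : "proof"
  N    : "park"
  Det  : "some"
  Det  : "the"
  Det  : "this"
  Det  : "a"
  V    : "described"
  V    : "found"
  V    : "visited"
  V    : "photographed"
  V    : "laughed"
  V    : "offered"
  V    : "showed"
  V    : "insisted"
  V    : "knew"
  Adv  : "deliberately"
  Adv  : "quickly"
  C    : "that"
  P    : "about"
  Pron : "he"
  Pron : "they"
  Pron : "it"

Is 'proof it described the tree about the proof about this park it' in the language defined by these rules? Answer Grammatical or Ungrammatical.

Ungrammatical

For S → NP VP, no prefix of the string parses as an NP.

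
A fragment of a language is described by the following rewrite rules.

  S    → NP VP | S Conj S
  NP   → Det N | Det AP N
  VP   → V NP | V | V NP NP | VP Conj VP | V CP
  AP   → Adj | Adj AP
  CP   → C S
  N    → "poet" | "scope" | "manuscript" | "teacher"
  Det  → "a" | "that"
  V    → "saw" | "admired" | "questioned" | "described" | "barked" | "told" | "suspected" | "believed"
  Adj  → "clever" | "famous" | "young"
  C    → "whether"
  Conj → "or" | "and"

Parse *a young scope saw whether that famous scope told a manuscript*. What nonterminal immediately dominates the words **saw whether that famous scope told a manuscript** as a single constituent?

VP

[S [NP [Det a] [AP [Adj young]] [N scope]] [VP [V saw] [CP [C whether] [S [NP [Det that] [AP [Adj famous]] [N scope]] [VP [V told] [NP [Det a] [N manuscript]]]]]]]
The span 'saw whether that famous scope told a manuscript' is the VP node built by VP → V CP.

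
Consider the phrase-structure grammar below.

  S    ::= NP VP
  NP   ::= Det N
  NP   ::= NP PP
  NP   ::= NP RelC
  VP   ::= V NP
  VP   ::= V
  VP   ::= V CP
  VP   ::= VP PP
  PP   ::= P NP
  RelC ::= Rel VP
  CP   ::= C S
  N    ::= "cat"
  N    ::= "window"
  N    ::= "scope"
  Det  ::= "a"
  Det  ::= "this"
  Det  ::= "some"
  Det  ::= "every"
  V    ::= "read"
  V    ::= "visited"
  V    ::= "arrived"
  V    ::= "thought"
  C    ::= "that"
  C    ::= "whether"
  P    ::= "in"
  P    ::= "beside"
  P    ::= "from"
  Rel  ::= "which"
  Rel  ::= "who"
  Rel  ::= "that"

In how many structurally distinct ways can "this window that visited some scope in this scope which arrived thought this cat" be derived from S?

7

Two of the 7 distinct bracketings:
[S [NP [NP [NP [Det this] [N window]] [RelC [Rel that] [VP [V visited] [NP [Det some] [N scope]]]]] [PP [P in] [NP [NP [Det this] [N scope]] [RelC [Rel which] [VP [V arrived]]]]]] [VP [V thought] [NP [Det this] [N cat]]]]
[S [NP [NP [Det this] [N window]] [RelC [Rel that] [VP [V visited] [NP [NP [Det some] [N scope]] [PP [P in] [NP [NP [Det this] [N scope]] [RelC [Rel which] [VP [V arrived]]]]]]]]] [VP [V thought] [NP [Det this] [N cat]]]]
The trees differ in how a recursive rule is bracketed over the same span.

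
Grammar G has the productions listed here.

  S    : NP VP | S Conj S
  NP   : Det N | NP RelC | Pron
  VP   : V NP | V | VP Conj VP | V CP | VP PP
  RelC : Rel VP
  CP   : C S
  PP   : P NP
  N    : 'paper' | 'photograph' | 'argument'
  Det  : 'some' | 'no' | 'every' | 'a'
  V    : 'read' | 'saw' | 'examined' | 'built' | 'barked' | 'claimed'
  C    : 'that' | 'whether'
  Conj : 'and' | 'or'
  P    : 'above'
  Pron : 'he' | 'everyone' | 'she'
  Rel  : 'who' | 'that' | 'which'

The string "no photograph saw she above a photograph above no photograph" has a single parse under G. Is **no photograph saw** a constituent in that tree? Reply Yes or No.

No

[S [NP [Det no] [N photograph]] [VP [VP [VP [V saw] [NP [Pron she]]] [PP [P above] [NP [Det a] [N photograph]]]] [PP [P above] [NP [Det no] [N photograph]]]]]
The smallest constituent containing 'no photograph saw' is the S spanning 'no photograph saw she above a photograph above no photograph'; no single node in the tree dominates exactly the given words.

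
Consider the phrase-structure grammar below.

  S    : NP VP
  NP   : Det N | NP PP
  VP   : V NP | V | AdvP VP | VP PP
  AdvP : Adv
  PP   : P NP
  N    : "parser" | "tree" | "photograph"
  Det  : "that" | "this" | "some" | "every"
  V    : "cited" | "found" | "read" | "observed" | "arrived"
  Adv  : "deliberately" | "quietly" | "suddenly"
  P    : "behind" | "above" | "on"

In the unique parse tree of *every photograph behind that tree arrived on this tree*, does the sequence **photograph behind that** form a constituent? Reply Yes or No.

No

[S [NP [NP [Det every] [N photograph]] [PP [P behind] [NP [Det that] [N tree]]]] [VP [VP [V arrived]] [PP [P on] [NP [Det this] [N tree]]]]]
The smallest constituent containing 'photograph behind that' is the NP spanning 'every photograph behind that tree'; no single node in the tree dominates exactly the given words.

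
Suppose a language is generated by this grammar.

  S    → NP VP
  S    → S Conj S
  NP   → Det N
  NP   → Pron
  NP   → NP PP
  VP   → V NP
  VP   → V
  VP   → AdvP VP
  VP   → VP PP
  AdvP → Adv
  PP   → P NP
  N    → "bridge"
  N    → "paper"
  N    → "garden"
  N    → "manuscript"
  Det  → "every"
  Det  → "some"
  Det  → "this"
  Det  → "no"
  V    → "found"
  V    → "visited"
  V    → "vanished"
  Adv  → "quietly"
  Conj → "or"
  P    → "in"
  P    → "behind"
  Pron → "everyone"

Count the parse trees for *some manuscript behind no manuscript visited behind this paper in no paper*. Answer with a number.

2

The two bracketings:
[S [NP [NP [Det some] [N manuscript]] [PP [P behind] [NP [Det no] [N manuscript]]]] [VP [VP [V visited]] [PP [P behind] [NP [NP [Det this] [N paper]] [PP [P in] [NP [Det no] [N paper]]]]]]]
[S [NP [NP [Det some] [N manuscript]] [PP [P behind] [NP [Det no] [N manuscript]]]] [VP [VP [VP [V visited]] [PP [P behind] [NP [Det this] [N paper]]]] [PP [P in] [NP [Det no] [N paper]]]]]
The trees differ in how a recursive rule is bracketed over the same span.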